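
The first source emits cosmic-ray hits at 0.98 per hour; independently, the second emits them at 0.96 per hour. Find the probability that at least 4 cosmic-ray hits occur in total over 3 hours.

Independent Poisson processes superpose: combined rate λ = 0.98 + 0.96 = 1.94 per hour.
Over the interval, μ = 1.94 × 3 = 5.82 (3 hours).
P(N ≥ 4) = 1 − P(N ≤ 3) ≈ 0.8320.

0.8320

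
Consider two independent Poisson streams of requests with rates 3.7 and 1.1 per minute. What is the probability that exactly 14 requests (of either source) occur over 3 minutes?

Independent Poisson processes superpose: combined rate λ = 3.7 + 1.1 = 4.8 per minute.
Over the interval, μ = 4.8 × 3 = 14.4 (3 minutes).
P(N = 14) = e^(−14.4) · 14.4^14/14! ≈ 0.1054.

0.1054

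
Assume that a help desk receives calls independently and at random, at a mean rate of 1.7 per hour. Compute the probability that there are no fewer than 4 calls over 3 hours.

Over the interval, μ = 1.7 × 3 = 5.1 (3 hours).
P(N ≥ 4) = 1 − P(N ≤ 3) = 1 − Σ_{j=0}^{3} e^(−μ) μ^j/j! ≈ 0.7487.

0.7487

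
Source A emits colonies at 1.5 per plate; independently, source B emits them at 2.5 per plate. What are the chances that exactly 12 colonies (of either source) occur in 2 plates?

Independent Poisson processes superpose: combined rate λ = 1.5 + 2.5 = 4 per plate.
Over the interval, μ = 4 × 2 = 8 (2 plates).
P(N = 12) = e^(−8) · 8^12/12! ≈ 0.0481.

0.0481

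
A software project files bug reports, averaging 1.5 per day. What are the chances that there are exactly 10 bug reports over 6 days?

0.1186

Over the interval, μ = 1.5 × 6 = 9 (6 days).
P(N = 10) = e^(−μ) μ^10/10! = e^(−9) · 9^10/3628800 ≈ 0.1186.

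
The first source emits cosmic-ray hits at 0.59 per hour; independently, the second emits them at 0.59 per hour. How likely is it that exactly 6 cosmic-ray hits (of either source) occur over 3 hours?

Independent Poisson processes superpose: combined rate λ = 0.59 + 0.59 = 1.18 per hour.
Over the interval, μ = 1.18 × 3 = 3.54 (3 hours).
P(N = 6) = e^(−3.54) · 3.54^6/6! ≈ 0.0793.

0.0793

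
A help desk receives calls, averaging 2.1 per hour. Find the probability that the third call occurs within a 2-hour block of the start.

0.7898

Over the interval, μ = 2.1 × 2 = 4.2 (a 2-hour block = 2 hours).
The third arrival falls in the interval iff at least 3 events occur there: P(S_3 ≤ t) = P(N ≥ 3) = 1 − P(N ≤ 2) ≈ 0.7898.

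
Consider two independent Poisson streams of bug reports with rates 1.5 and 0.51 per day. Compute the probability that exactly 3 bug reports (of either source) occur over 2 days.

0.1944

Independent Poisson processes superpose: combined rate λ = 1.5 + 0.51 = 2.01 per day.
Over the interval, μ = 2.01 × 2 = 4.02 (2 days).
P(N = 3) = e^(−4.02) · 4.02^3/3! ≈ 0.1944.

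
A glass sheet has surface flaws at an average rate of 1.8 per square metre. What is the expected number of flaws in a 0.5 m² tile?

0.9

E[N] = λt = 1.8 × 0.5 = 0.9 (a 0.5 m² tile = 0.5 square metres).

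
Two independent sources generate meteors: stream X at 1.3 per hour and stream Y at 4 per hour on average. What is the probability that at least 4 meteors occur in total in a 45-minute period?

Independent Poisson processes superpose: combined rate λ = 1.3 + 4 = 5.3 per hour.
Over the interval, μ = 5.3 × 0.75 = 3.975 (a 45-minute period = 0.75 hours).
P(N ≥ 4) = 1 − P(N ≤ 3) ≈ 0.5616.

0.5616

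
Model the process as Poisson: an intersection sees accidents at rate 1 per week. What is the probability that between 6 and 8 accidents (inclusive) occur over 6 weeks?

Over the interval, μ = 1 × 6 = 6 (6 weeks).
P(6 ≤ N ≤ 8) = Σ_{j=6}^{8} e^(−6) · 6^j/j! ≈ 0.4016.

0.4016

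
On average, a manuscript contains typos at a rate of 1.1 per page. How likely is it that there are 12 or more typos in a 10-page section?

Over the interval, μ = 1.1 × 10 = 11 (a 10-page section = 10 pages).
P(N ≥ 12) = 1 − P(N ≤ 11) = 1 − Σ_{j=0}^{11} e^(−μ) μ^j/j! ≈ 0.4207.

0.4207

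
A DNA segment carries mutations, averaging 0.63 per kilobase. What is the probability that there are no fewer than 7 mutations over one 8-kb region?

Over the interval, μ = 0.63 × 8 = 5.04 (an 8-kb region = 8 kilobases).
P(N ≥ 7) = 1 − P(N ≤ 6) = 1 − Σ_{j=0}^{6} e^(−μ) μ^j/j! ≈ 0.2437.

0.2437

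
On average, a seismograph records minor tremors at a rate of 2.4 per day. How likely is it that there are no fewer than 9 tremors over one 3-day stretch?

0.2973

Over the interval, μ = 2.4 × 3 = 7.2 (a 3-day stretch = 3 days).
P(N ≥ 9) = 1 − P(N ≤ 8) = 1 − Σ_{j=0}^{8} e^(−μ) μ^j/j! ≈ 0.2973.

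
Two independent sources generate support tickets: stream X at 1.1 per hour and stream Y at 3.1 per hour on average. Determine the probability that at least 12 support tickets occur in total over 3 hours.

Independent Poisson processes superpose: combined rate λ = 1.1 + 3.1 = 4.2 per hour.
Over the interval, μ = 4.2 × 3 = 12.6 (3 hours).
P(N ≥ 12) = 1 − P(N ≤ 11) ≈ 0.6050.

0.6050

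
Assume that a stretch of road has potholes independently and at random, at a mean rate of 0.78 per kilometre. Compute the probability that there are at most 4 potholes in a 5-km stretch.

0.6484

Over the interval, μ = 0.78 × 5 = 3.9 (a 5-km stretch = 5 kilometres).
P(N ≤ 4) = Σ_{j=0}^{4} e^(−μ) μ^j/j! ≈ 0.6484.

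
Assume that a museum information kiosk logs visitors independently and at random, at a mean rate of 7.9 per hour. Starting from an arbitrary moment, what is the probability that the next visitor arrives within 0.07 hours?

0.4248

Inter-arrival times are exponential with rate λ = 7.9 per hour.
P(T ≤ 0.07) = 1 − e^(−λt) = 1 − e^(−7.9 × 0.07) = 1 − e^(−0.553) ≈ 0.4248.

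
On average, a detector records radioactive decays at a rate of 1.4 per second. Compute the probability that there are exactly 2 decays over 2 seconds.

0.2384

Over the interval, μ = 1.4 × 2 = 2.8 (2 seconds).
P(N = 2) = e^(−μ) μ^2/2! = e^(−2.8) · 2.8^2/2 ≈ 0.2384.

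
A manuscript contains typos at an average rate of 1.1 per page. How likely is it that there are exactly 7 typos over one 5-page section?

Over the interval, μ = 1.1 × 5 = 5.5 (a 5-page section = 5 pages).
P(N = 7) = e^(−μ) μ^7/7! = e^(−5.5) · 5.5^7/5040 ≈ 0.1234.

0.1234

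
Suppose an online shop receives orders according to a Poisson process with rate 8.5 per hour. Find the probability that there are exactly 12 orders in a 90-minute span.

Over the interval, μ = 8.5 × 1.5 = 12.75 (a 90-minute span = 1.5 hours).
P(N = 12) = e^(−μ) μ^12/12! = e^(−12.75) · 12.75^12/479001600 ≈ 0.1118.

0.1118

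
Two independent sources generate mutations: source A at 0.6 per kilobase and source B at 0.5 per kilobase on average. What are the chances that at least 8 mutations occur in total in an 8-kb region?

0.6522

Independent Poisson processes superpose: combined rate λ = 0.6 + 0.5 = 1.1 per kilobase.
Over the interval, μ = 1.1 × 8 = 8.8 (an 8-kb region = 8 kilobases).
P(N ≥ 8) = 1 − P(N ≤ 7) ≈ 0.6522.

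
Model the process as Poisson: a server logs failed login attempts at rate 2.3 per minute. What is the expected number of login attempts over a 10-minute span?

23

E[N] = λt = 2.3 × 10 = 23 (a 10-minute span = 10 minutes).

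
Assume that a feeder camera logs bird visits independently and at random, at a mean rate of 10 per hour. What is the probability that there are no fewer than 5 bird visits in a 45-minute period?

0.8679

Over the interval, μ = 10 × 0.75 = 7.5 (a 45-minute period = 0.75 hours).
P(N ≥ 5) = 1 − P(N ≤ 4) = 1 − Σ_{j=0}^{4} e^(−μ) μ^j/j! ≈ 0.8679.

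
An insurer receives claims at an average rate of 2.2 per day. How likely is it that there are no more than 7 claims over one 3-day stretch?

Over the interval, μ = 2.2 × 3 = 6.6 (a 3-day stretch = 3 days).
P(N ≤ 7) = Σ_{j=0}^{7} e^(−μ) μ^j/j! ≈ 0.6581.

0.6581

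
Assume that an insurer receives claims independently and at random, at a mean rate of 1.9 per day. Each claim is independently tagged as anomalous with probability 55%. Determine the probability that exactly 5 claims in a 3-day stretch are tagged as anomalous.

0.1098

Thinning: the claims that are tagged as anomalous themselves form a Poisson process with rate 0.55 × 1.9 = 1.045 per day.
Over the interval, μ = 1.045 × 3 = 3.135 (a 3-day stretch = 3 days).
P(N = 5) = e^(−3.135) · 3.135^5/5! ≈ 0.1098.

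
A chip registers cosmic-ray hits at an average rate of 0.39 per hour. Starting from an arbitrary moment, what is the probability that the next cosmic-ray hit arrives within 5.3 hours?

0.8734

Inter-arrival times are exponential with rate λ = 0.39 per hour.
P(T ≤ 5.3) = 1 − e^(−λt) = 1 − e^(−0.39 × 5.3) = 1 − e^(−2.067) ≈ 0.8734.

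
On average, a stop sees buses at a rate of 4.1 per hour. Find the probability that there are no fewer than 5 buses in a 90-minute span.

Over the interval, μ = 4.1 × 1.5 = 6.15 (a 90-minute span = 1.5 hours).
P(N ≥ 5) = 1 − P(N ≤ 4) = 1 − Σ_{j=0}^{4} e^(−μ) μ^j/j! ≈ 0.7345.

0.7345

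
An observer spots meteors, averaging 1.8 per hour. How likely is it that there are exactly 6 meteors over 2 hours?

Over the interval, μ = 1.8 × 2 = 3.6 (2 hours).
P(N = 6) = e^(−μ) μ^6/6! = e^(−3.6) · 3.6^6/720 ≈ 0.0826.

0.0826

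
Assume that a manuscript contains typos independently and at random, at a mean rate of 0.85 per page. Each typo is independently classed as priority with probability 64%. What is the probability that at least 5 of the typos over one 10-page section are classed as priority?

0.6331

Thinning: the typos that are classed as priority themselves form a Poisson process with rate 0.64 × 0.85 = 0.544 per page.
Over the interval, μ = 0.544 × 10 = 5.44 (a 10-page section = 10 pages).
P(N ≥ 5) = 1 − P(N ≤ 4) ≈ 0.6331.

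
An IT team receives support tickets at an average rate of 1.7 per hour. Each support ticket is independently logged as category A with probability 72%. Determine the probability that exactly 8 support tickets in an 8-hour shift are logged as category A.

Thinning: the support tickets that are logged as category A themselves form a Poisson process with rate 0.72 × 1.7 = 1.224 per hour.
Over the interval, μ = 1.224 × 8 = 9.792 (an 8-hour shift = 8 hours).
P(N = 8) = e^(−9.792) · 9.792^8/8! ≈ 0.1172.

0.1172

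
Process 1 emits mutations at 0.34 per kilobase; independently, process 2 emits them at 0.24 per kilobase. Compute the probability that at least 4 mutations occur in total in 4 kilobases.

0.2047

Independent Poisson processes superpose: combined rate λ = 0.34 + 0.24 = 0.58 per kilobase.
Over the interval, μ = 0.58 × 4 = 2.32 (4 kilobases).
P(N ≥ 4) = 1 − P(N ≤ 3) ≈ 0.2047.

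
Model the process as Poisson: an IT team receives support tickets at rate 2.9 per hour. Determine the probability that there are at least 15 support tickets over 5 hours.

0.4824

Over the interval, μ = 2.9 × 5 = 14.5 (5 hours).
P(N ≥ 15) = 1 − P(N ≤ 14) = 1 − Σ_{j=0}^{14} e^(−μ) μ^j/j! ≈ 0.4824.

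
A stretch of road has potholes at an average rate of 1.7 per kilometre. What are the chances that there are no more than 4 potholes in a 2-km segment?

Over the interval, μ = 1.7 × 2 = 3.4 (a 2-km segment = 2 kilometres).
P(N ≤ 4) = Σ_{j=0}^{4} e^(−μ) μ^j/j! ≈ 0.7442.

0.7442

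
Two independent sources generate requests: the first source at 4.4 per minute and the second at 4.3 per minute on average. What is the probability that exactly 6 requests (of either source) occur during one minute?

Independent Poisson processes superpose: combined rate λ = 4.4 + 4.3 = 8.7 per minute.
So μ = 8.7.
P(N = 6) = e^(−8.7) · 8.7^6/6! ≈ 0.1003.

0.1003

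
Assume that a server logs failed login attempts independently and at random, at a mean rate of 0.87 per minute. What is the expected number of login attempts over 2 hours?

104.4

E[N] = λt = 0.87 × 120 = 104.4 (2 hours = 120 minutes).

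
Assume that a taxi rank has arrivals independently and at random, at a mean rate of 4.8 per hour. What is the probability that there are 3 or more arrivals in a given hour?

With mean μ = 4.8 per hour,
P(N ≥ 3) = 1 − P(N ≤ 2) = 1 − Σ_{j=0}^{2} e^(−μ) μ^j/j! ≈ 0.8575.

0.8575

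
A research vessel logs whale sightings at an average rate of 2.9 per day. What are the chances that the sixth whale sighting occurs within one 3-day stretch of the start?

0.8648

Over the interval, μ = 2.9 × 3 = 8.7 (a 3-day stretch = 3 days).
The sixth arrival falls in the interval iff at least 6 events occur there: P(S_6 ≤ t) = P(N ≥ 6) = 1 − P(N ≤ 5) ≈ 0.8648.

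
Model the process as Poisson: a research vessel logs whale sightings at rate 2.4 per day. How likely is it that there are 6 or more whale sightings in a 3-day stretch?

Over the interval, μ = 2.4 × 3 = 7.2 (a 3-day stretch = 3 days).
P(N ≥ 6) = 1 − P(N ≤ 5) = 1 − Σ_{j=0}^{5} e^(−μ) μ^j/j! ≈ 0.7241.

0.7241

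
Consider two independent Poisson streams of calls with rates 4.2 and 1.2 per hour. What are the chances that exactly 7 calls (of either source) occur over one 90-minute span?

0.1378

Independent Poisson processes superpose: combined rate λ = 4.2 + 1.2 = 5.4 per hour.
Over the interval, μ = 5.4 × 1.5 = 8.1 (a 90-minute span = 1.5 hours).
P(N = 7) = e^(−8.1) · 8.1^7/7! ≈ 0.1378.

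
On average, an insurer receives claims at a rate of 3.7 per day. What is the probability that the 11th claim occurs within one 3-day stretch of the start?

0.5520

Over the interval, μ = 3.7 × 3 = 11.1 (a 3-day stretch = 3 days).
The 11th arrival falls in the interval iff at least 11 events occur there: P(S_11 ≤ t) = P(N ≥ 11) = 1 − P(N ≤ 10) ≈ 0.5520.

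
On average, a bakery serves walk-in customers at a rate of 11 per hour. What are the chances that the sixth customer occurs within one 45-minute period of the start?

0.8306

Over the interval, μ = 11 × 0.75 = 8.25 (a 45-minute period = 0.75 hours).
The sixth arrival falls in the interval iff at least 6 events occur there: P(S_6 ≤ t) = P(N ≥ 6) = 1 − P(N ≤ 5) ≈ 0.8306.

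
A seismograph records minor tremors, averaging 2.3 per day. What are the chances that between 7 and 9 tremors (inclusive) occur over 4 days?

0.3719

Over the interval, μ = 2.3 × 4 = 9.2 (4 days).
P(7 ≤ N ≤ 9) = Σ_{j=7}^{9} e^(−9.2) · 9.2^j/j! ≈ 0.3719.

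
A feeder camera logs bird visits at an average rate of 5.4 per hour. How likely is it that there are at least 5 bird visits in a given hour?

0.6267

With mean μ = 5.4 per hour,
P(N ≥ 5) = 1 − P(N ≤ 4) = 1 − Σ_{j=0}^{4} e^(−μ) μ^j/j! ≈ 0.6267.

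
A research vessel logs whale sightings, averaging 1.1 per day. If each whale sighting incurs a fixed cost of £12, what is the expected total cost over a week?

E[N] = 1.1 × 7 = 7.7 (a week = 7 days); E[cost] = 7.7 × £12 = £92.4.

£92.4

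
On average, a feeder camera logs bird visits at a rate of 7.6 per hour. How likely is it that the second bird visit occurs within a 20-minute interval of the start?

0.7195

Over the interval, μ = 7.6 × 1/3 ≈ 2.53333 (a 20-minute interval = 1/3 hours).
The second arrival falls in the interval iff at least 2 events occur there: P(S_2 ≤ t) = P(N ≥ 2) = 1 − P(N ≤ 1) ≈ 0.7195.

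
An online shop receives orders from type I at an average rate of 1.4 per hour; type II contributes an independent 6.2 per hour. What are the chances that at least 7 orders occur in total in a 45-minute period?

0.3456

Independent Poisson processes superpose: combined rate λ = 1.4 + 6.2 = 7.6 per hour.
Over the interval, μ = 7.6 × 0.75 = 5.7 (a 45-minute period = 0.75 hours).
P(N ≥ 7) = 1 − P(N ≤ 6) ≈ 0.3456.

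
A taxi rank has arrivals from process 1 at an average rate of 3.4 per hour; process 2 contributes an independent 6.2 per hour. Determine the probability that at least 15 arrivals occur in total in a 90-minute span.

Independent Poisson processes superpose: combined rate λ = 3.4 + 6.2 = 9.6 per hour.
Over the interval, μ = 9.6 × 1.5 = 14.4 (a 90-minute span = 1.5 hours).
P(N ≥ 15) = 1 − P(N ≤ 14) ≈ 0.4719.

0.4719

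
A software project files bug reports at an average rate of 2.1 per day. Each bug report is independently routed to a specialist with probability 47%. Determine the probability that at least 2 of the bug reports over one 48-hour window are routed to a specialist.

0.5869

Thinning: the bug reports that are routed to a specialist themselves form a Poisson process with rate 0.47 × 2.1 = 0.987 per day.
Over the interval, μ = 0.987 × 2 = 1.974 (a 48-hour window = 2 days).
P(N ≥ 2) = 1 − P(N ≤ 1) ≈ 0.5869.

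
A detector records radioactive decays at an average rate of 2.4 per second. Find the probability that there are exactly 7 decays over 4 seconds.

Over the interval, μ = 2.4 × 4 = 9.6 (4 seconds).
P(N = 7) = e^(−μ) μ^7/7! = e^(−9.6) · 9.6^7/5040 ≈ 0.1010.

0.1010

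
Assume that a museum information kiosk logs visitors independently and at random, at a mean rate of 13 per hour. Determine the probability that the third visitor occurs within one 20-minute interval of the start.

0.8068

Over the interval, μ = 13 × 1/3 ≈ 4.33333 (a 20-minute interval = 1/3 hours).
The third arrival falls in the interval iff at least 3 events occur there: P(S_3 ≤ t) = P(N ≥ 3) = 1 − P(N ≤ 2) ≈ 0.8068.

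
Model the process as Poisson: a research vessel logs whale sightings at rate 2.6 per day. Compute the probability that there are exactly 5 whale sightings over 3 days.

0.0986

Over the interval, μ = 2.6 × 3 = 7.8 (3 days).
P(N = 5) = e^(−μ) μ^5/5! = e^(−7.8) · 7.8^5/120 ≈ 0.0986.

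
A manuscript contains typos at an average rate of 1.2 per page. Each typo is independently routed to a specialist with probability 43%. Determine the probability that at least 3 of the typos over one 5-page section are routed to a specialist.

Thinning: the typos that are routed to a specialist themselves form a Poisson process with rate 0.43 × 1.2 = 0.516 per page.
Over the interval, μ = 0.516 × 5 = 2.58 (a 5-page section = 5 pages).
P(N ≥ 3) = 1 − P(N ≤ 2) ≈ 0.4765.

0.4765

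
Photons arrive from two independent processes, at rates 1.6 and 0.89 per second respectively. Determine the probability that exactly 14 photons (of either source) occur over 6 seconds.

0.1028

Independent Poisson processes superpose: combined rate λ = 1.6 + 0.89 = 2.49 per second.
Over the interval, μ = 2.49 × 6 = 14.94 (6 seconds).
P(N = 14) = e^(−14.94) · 14.94^14/14! ≈ 0.1028.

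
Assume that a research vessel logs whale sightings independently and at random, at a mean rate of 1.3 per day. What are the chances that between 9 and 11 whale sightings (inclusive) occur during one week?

0.3506

Over the interval, μ = 1.3 × 7 = 9.1 (a week = 7 days).
P(9 ≤ N ≤ 11) = Σ_{j=9}^{11} e^(−9.1) · 9.1^j/j! ≈ 0.3506.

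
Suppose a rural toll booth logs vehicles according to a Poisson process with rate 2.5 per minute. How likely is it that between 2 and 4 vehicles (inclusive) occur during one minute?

With mean μ = 2.5 per minute,
P(2 ≤ N ≤ 4) = Σ_{j=2}^{4} e^(−2.5) · 2.5^j/j! ≈ 0.6039.

0.6039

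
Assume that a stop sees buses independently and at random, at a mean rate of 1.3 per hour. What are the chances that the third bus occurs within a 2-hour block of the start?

0.4816

Over the interval, μ = 1.3 × 2 = 2.6 (a 2-hour block = 2 hours).
The third arrival falls in the interval iff at least 3 events occur there: P(S_3 ≤ t) = P(N ≥ 3) = 1 − P(N ≤ 2) ≈ 0.4816.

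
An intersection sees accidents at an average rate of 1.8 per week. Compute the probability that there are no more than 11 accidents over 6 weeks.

Over the interval, μ = 1.8 × 6 = 10.8 (6 weeks).
P(N ≤ 11) = Σ_{j=0}^{11} e^(−μ) μ^j/j! ≈ 0.6031.

0.6031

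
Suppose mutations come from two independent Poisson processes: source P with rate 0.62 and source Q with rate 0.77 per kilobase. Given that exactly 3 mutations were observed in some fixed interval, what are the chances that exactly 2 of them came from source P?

Given the total, each event is independently from source P with probability p = λ_P/(λ_P+λ_Q) = 0.62/1.39 ≈ 0.4460.
So K ~ Binomial(3, 0.62/1.39): P(K = 2) = C(3,2) · (0.62/1.39)^2 · (0.77/1.39)^1 ≈ 0.3306.

0.3306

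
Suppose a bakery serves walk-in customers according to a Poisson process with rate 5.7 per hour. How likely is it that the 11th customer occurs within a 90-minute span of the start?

0.2422

Over the interval, μ = 5.7 × 1.5 = 8.55 (a 90-minute span = 1.5 hours).
The 11th arrival falls in the interval iff at least 11 events occur there: P(S_11 ≤ t) = P(N ≥ 11) = 1 − P(N ≤ 10) ≈ 0.2422.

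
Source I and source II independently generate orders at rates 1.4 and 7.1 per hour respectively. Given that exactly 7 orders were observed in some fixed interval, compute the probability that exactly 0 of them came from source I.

Given the total, each event is independently from source I with probability p = λ_I/(λ_I+λ_II) = 1.4/8.5 ≈ 0.1647.
So K ~ Binomial(7, 1.4/8.5): P(K = 0) = C(7,0) · (1.4/8.5)^0 · (7.1/8.5)^7 ≈ 0.2837.

0.2837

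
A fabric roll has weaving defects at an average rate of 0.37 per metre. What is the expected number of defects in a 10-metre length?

3.7

E[N] = λt = 0.37 × 10 = 3.7 (a 10-metre length = 10 metres).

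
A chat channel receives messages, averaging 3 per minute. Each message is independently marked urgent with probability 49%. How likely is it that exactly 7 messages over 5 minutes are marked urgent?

Thinning: the messages that are marked urgent themselves form a Poisson process with rate 0.49 × 3 = 1.47 per minute.
Over the interval, μ = 1.47 × 5 = 7.35 (5 minutes).
P(N = 7) = e^(−7.35) · 7.35^7/7! ≈ 0.1477.

0.1477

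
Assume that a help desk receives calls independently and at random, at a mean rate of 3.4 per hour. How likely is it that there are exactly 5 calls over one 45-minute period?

Over the interval, μ = 3.4 × 0.75 = 2.55 (a 45-minute period = 0.75 hours).
P(N = 5) = e^(−μ) μ^5/5! = e^(−2.55) · 2.55^5/120 ≈ 0.0702.

0.0702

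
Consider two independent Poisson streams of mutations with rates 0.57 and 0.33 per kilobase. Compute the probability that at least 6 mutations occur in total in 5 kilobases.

Independent Poisson processes superpose: combined rate λ = 0.57 + 0.33 = 0.9 per kilobase.
Over the interval, μ = 0.9 × 5 = 4.5 (5 kilobases).
P(N ≥ 6) = 1 − P(N ≤ 5) ≈ 0.2971.

0.2971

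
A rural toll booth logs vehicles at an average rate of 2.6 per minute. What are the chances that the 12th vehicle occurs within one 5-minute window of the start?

0.6468

Over the interval, μ = 2.6 × 5 = 13 (a 5-minute window = 5 minutes).
The 12th arrival falls in the interval iff at least 12 events occur there: P(S_12 ≤ t) = P(N ≥ 12) = 1 − P(N ≤ 11) ≈ 0.6468.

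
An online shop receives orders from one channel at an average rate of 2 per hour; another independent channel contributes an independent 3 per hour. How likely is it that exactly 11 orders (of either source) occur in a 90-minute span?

Independent Poisson processes superpose: combined rate λ = 2 + 3 = 5 per hour.
Over the interval, μ = 5 × 1.5 = 7.5 (a 90-minute span = 1.5 hours).
P(N = 11) = e^(−7.5) · 7.5^11/11! ≈ 0.0585.

0.0585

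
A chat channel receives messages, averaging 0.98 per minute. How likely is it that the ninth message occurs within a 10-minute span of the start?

0.6442

Over the interval, μ = 0.98 × 10 = 9.8 (a 10-minute span = 10 minutes).
The ninth arrival falls in the interval iff at least 9 events occur there: P(S_9 ≤ t) = P(N ≥ 9) = 1 − P(N ≤ 8) ≈ 0.6442.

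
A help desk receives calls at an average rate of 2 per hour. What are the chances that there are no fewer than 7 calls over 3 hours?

Over the interval, μ = 2 × 3 = 6 (3 hours).
P(N ≥ 7) = 1 − P(N ≤ 6) = 1 − Σ_{j=0}^{6} e^(−μ) μ^j/j! ≈ 0.3937.

0.3937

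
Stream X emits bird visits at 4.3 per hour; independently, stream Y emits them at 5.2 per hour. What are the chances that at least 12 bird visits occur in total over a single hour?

0.2480

Independent Poisson processes superpose: combined rate λ = 4.3 + 5.2 = 9.5 per hour.
So μ = 9.5.
P(N ≥ 12) = 1 − P(N ≤ 11) ≈ 0.2480.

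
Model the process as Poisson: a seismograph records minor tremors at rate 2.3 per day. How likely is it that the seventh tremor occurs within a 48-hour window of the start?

0.1820

Over the interval, μ = 2.3 × 2 = 4.6 (a 48-hour window = 2 days).
The seventh arrival falls in the interval iff at least 7 events occur there: P(S_7 ≤ t) = P(N ≥ 7) = 1 − P(N ≤ 6) ≈ 0.1820.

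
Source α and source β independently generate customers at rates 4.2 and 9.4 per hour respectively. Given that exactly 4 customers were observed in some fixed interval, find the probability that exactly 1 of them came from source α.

0.4079

Given the total, each event is independently from source α with probability p = λ_α/(λ_α+λ_β) = 4.2/13.6 ≈ 0.3088.
So K ~ Binomial(4, 4.2/13.6): P(K = 1) = C(4,1) · (4.2/13.6)^1 · (9.4/13.6)^3 ≈ 0.4079.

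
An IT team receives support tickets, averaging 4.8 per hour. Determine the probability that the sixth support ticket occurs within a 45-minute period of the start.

0.1559

Over the interval, μ = 4.8 × 0.75 = 3.6 (a 45-minute period = 0.75 hours).
The sixth arrival falls in the interval iff at least 6 events occur there: P(S_6 ≤ t) = P(N ≥ 6) = 1 − P(N ≤ 5) ≈ 0.1559.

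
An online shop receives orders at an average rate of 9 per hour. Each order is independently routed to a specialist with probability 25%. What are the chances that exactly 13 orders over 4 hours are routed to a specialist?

Thinning: the orders that are routed to a specialist themselves form a Poisson process with rate 0.25 × 9 = 2.25 per hour.
Over the interval, μ = 2.25 × 4 = 9 (4 hours).
P(N = 13) = e^(−9) · 9^13/13! ≈ 0.0504.

0.0504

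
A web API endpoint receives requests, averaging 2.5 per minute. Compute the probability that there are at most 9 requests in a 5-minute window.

0.2014

Over the interval, μ = 2.5 × 5 = 12.5 (a 5-minute window = 5 minutes).
P(N ≤ 9) = Σ_{j=0}^{9} e^(−μ) μ^j/j! ≈ 0.2014.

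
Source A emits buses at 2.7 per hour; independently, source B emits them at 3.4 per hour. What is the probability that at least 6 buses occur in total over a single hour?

0.5702

Independent Poisson processes superpose: combined rate λ = 2.7 + 3.4 = 6.1 per hour.
So μ = 6.1.
P(N ≥ 6) = 1 − P(N ≤ 5) ≈ 0.5702.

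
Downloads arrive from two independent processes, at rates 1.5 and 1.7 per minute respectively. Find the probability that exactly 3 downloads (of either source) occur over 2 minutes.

Independent Poisson processes superpose: combined rate λ = 1.5 + 1.7 = 3.2 per minute.
Over the interval, μ = 3.2 × 2 = 6.4 (2 minutes).
P(N = 3) = e^(−6.4) · 6.4^3/3! ≈ 0.0726.

0.0726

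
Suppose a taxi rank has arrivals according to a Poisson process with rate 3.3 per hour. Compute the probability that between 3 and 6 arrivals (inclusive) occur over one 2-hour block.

0.4709

Over the interval, μ = 3.3 × 2 = 6.6 (a 2-hour block = 2 hours).
P(3 ≤ N ≤ 6) = Σ_{j=3}^{6} e^(−6.6) · 6.6^j/j! ≈ 0.4709.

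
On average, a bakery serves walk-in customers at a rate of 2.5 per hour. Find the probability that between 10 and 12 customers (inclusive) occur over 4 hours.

0.3336

Over the interval, μ = 2.5 × 4 = 10 (4 hours).
P(10 ≤ N ≤ 12) = Σ_{j=10}^{12} e^(−10) · 10^j/j! ≈ 0.3336.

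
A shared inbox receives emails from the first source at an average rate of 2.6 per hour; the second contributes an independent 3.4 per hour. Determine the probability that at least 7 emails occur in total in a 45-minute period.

Independent Poisson processes superpose: combined rate λ = 2.6 + 3.4 = 6 per hour.
Over the interval, μ = 6 × 0.75 = 4.5 (a 45-minute period = 0.75 hours).
P(N ≥ 7) = 1 − P(N ≤ 6) ≈ 0.1689.

0.1689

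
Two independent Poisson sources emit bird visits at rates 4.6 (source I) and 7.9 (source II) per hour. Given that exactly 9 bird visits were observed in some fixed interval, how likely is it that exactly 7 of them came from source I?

Given the total, each event is independently from source I with probability p = λ_I/(λ_I+λ_II) = 4.6/12.5 = 0.3680.
So K ~ Binomial(9, 4.6/12.5): P(K = 7) = C(9,7) · (4.6/12.5)^7 · (7.9/12.5)^2 ≈ 0.0131.

0.0131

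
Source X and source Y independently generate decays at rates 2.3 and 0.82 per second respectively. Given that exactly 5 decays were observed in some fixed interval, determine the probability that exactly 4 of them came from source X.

0.3881

Given the total, each event is independently from source X with probability p = λ_X/(λ_X+λ_Y) = 2.3/3.12 ≈ 0.7372.
So K ~ Binomial(5, 2.3/3.12): P(K = 4) = C(5,4) · (2.3/3.12)^4 · (0.82/3.12)^1 ≈ 0.3881.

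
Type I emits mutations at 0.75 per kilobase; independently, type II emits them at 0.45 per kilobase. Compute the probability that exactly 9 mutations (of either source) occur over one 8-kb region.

0.1293

Independent Poisson processes superpose: combined rate λ = 0.75 + 0.45 = 1.2 per kilobase.
Over the interval, μ = 1.2 × 8 = 9.6 (an 8-kb region = 8 kilobases).
P(N = 9) = e^(−9.6) · 9.6^9/9! ≈ 0.1293.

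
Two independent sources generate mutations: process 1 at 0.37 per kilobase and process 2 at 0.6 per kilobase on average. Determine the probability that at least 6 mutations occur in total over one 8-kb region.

0.7858

Independent Poisson processes superpose: combined rate λ = 0.37 + 0.6 = 0.97 per kilobase.
Over the interval, μ = 0.97 × 8 = 7.76 (an 8-kb region = 8 kilobases).
P(N ≥ 6) = 1 − P(N ≤ 5) ≈ 0.7858.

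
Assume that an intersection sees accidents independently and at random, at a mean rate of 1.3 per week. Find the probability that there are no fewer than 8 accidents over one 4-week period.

0.1551

Over the interval, μ = 1.3 × 4 = 5.2 (a 4-week period = 4 weeks).
P(N ≥ 8) = 1 − P(N ≤ 7) = 1 − Σ_{j=0}^{7} e^(−μ) μ^j/j! ≈ 0.1551.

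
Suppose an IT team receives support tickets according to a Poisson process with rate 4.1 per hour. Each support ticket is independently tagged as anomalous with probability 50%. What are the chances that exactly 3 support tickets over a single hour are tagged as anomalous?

0.1848

Thinning: the support tickets that are tagged as anomalous themselves form a Poisson process with rate 0.5 × 4.1 = 2.05 per hour.
So μ = 2.05.
P(N = 3) = e^(−2.05) · 2.05^3/3! ≈ 0.1848.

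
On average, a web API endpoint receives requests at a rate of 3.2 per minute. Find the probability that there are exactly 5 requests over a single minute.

0.1140

With mean μ = 3.2 per minute,
P(N = 5) = e^(−μ) μ^5/5! = e^(−3.2) · 3.2^5/120 ≈ 0.1140.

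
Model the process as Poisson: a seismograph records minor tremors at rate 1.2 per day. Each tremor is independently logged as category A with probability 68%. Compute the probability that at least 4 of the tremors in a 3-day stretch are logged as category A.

0.2314

Thinning: the tremors that are logged as category A themselves form a Poisson process with rate 0.68 × 1.2 = 0.816 per day.
Over the interval, μ = 0.816 × 3 = 2.448 (a 3-day stretch = 3 days).
P(N ≥ 4) = 1 − P(N ≤ 3) ≈ 0.2314.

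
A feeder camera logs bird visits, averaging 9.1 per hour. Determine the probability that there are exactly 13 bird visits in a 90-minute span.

0.1082

Over the interval, μ = 9.1 × 1.5 = 13.65 (a 90-minute span = 1.5 hours).
P(N = 13) = e^(−μ) μ^13/13! = e^(−13.65) · 13.65^13/6227020800 ≈ 0.1082.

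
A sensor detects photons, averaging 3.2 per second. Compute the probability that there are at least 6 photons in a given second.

With mean μ = 3.2 per second,
P(N ≥ 6) = 1 − P(N ≤ 5) = 1 − Σ_{j=0}^{5} e^(−μ) μ^j/j! ≈ 0.1054.

0.1054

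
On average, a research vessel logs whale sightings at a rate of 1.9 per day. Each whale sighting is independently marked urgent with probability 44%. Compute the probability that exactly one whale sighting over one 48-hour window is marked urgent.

Thinning: the whale sightings that are marked urgent themselves form a Poisson process with rate 0.44 × 1.9 = 0.836 per day.
Over the interval, μ = 0.836 × 2 = 1.672 (a 48-hour window = 2 days).
P(N = 1) = e^(−1.672) · 1.672^1/1! ≈ 0.3141.

0.3141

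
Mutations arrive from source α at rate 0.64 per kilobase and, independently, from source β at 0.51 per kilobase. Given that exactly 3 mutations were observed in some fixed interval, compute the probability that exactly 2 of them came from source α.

Given the total, each event is independently from source α with probability p = λ_α/(λ_α+λ_β) = 0.64/1.15 ≈ 0.5565.
So K ~ Binomial(3, 0.64/1.15): P(K = 2) = C(3,2) · (0.64/1.15)^2 · (0.51/1.15)^1 ≈ 0.4121.

0.4121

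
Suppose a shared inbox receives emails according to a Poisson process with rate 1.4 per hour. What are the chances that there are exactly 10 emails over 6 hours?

Over the interval, μ = 1.4 × 6 = 8.4 (6 hours).
P(N = 10) = e^(−μ) μ^10/10! = e^(−8.4) · 8.4^10/3628800 ≈ 0.1084.

0.1084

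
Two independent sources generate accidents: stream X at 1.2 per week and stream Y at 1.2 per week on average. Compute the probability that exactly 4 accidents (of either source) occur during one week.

0.1254

Independent Poisson processes superpose: combined rate λ = 1.2 + 1.2 = 2.4 per week.
So μ = 2.4.
P(N = 4) = e^(−2.4) · 2.4^4/4! ≈ 0.1254.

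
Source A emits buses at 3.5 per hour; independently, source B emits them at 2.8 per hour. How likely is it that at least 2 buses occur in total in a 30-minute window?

0.8222

Independent Poisson processes superpose: combined rate λ = 3.5 + 2.8 = 6.3 per hour.
Over the interval, μ = 6.3 × 0.5 = 3.15 (a 30-minute window = 0.5 hours).
P(N ≥ 2) = 1 − P(N ≤ 1) ≈ 0.8222.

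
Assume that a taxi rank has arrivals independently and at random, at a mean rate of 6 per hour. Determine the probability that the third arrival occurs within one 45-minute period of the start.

Over the interval, μ = 6 × 0.75 = 4.5 (a 45-minute period = 0.75 hours).
The third arrival falls in the interval iff at least 3 events occur there: P(S_3 ≤ t) = P(N ≥ 3) = 1 − P(N ≤ 2) ≈ 0.8264.

0.8264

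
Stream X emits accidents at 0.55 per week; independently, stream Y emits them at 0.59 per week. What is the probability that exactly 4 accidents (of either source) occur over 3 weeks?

Independent Poisson processes superpose: combined rate λ = 0.55 + 0.59 = 1.14 per week.
Over the interval, μ = 1.14 × 3 = 3.42 (3 weeks).
P(N = 4) = e^(−3.42) · 3.42^4/4! ≈ 0.1865.

0.1865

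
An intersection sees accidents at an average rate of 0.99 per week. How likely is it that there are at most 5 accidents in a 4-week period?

0.7914

Over the interval, μ = 0.99 × 4 = 3.96 (a 4-week period = 4 weeks).
P(N ≤ 5) = Σ_{j=0}^{5} e^(−μ) μ^j/j! ≈ 0.7914.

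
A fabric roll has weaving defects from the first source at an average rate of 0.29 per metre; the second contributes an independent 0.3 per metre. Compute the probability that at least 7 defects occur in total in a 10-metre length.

Independent Poisson processes superpose: combined rate λ = 0.29 + 0.3 = 0.59 per metre.
Over the interval, μ = 0.59 × 10 = 5.9 (a 10-metre length = 10 metres).
P(N ≥ 7) = 1 − P(N ≤ 6) ≈ 0.3776.

0.3776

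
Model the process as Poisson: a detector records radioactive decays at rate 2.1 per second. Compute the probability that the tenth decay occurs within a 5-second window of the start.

0.6029

Over the interval, μ = 2.1 × 5 = 10.5 (a 5-second window = 5 seconds).
The tenth arrival falls in the interval iff at least 10 events occur there: P(S_10 ≤ t) = P(N ≥ 10) = 1 − P(N ≤ 9) ≈ 0.6029.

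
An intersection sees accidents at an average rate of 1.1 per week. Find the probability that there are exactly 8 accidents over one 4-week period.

Over the interval, μ = 1.1 × 4 = 4.4 (a 4-week period = 4 weeks).
P(N = 8) = e^(−μ) μ^8/8! = e^(−4.4) · 4.4^8/40320 ≈ 0.0428.

0.0428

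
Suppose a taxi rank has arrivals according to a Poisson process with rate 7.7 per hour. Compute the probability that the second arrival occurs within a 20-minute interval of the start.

Over the interval, μ = 7.7 × 1/3 ≈ 2.56667 (a 20-minute interval = 1/3 hours).
The second arrival falls in the interval iff at least 2 events occur there: P(S_2 ≤ t) = P(N ≥ 2) = 1 − P(N ≤ 1) ≈ 0.7261.

0.7261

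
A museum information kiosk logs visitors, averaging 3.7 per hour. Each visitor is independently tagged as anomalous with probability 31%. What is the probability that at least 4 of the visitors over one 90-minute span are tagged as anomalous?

Thinning: the visitors that are tagged as anomalous themselves form a Poisson process with rate 0.31 × 3.7 = 1.147 per hour.
Over the interval, μ = 1.147 × 1.5 = 1.7205 (a 90-minute span = 1.5 hours).
P(N ≥ 4) = 1 − P(N ≤ 3) ≈ 0.0963.

0.0963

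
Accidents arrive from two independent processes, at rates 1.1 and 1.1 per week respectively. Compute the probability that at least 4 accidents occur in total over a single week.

Independent Poisson processes superpose: combined rate λ = 1.1 + 1.1 = 2.2 per week.
So μ = 2.2.
P(N ≥ 4) = 1 − P(N ≤ 3) ≈ 0.1806.

0.1806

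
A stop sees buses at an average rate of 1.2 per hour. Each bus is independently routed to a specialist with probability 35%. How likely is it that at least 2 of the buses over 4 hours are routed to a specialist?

0.5005

Thinning: the buses that are routed to a specialist themselves form a Poisson process with rate 0.35 × 1.2 = 0.42 per hour.
Over the interval, μ = 0.42 × 4 = 1.68 (4 hours).
P(N ≥ 2) = 1 − P(N ≤ 1) ≈ 0.5005.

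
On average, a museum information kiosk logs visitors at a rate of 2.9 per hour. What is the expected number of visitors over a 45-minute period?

E[N] = λt = 2.9 × 0.75 = 2.175 (a 45-minute period = 0.75 hours).

2.175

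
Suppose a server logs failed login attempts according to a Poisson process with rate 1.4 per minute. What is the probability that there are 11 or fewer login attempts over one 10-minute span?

Over the interval, μ = 1.4 × 10 = 14 (a 10-minute span = 10 minutes).
P(N ≤ 11) = Σ_{j=0}^{11} e^(−μ) μ^j/j! ≈ 0.2600.

0.2600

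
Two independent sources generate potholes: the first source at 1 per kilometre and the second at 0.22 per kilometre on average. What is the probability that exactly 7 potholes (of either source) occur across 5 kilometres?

0.1399

Independent Poisson processes superpose: combined rate λ = 1 + 0.22 = 1.22 per kilometre.
Over the interval, μ = 1.22 × 5 = 6.1 (5 kilometres).
P(N = 7) = e^(−6.1) · 6.1^7/7! ≈ 0.1399.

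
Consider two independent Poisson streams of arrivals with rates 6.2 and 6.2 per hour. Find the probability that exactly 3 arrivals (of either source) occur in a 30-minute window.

0.0806

Independent Poisson processes superpose: combined rate λ = 6.2 + 6.2 = 12.4 per hour.
Over the interval, μ = 12.4 × 0.5 = 6.2 (a 30-minute window = 0.5 hours).
P(N = 3) = e^(−6.2) · 6.2^3/3! ≈ 0.0806.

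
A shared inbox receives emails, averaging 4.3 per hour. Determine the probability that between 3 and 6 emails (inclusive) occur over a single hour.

0.6584

With mean μ = 4.3 per hour,
P(3 ≤ N ≤ 6) = Σ_{j=3}^{6} e^(−4.3) · 4.3^j/j! ≈ 0.6584.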